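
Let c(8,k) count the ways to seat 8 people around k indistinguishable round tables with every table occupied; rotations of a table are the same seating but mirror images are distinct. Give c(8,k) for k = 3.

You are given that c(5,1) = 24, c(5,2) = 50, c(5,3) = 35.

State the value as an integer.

13132

@6  (6,1):24·5+0→120, (6,2):50·5+24→274, (6,3):35·5+50→225
@7  (7,2):274·6+120→1764, (7,3):225·6+274→1624
@8  (8,3):1624·7+1764→13132
Read c(8,3) = 13132.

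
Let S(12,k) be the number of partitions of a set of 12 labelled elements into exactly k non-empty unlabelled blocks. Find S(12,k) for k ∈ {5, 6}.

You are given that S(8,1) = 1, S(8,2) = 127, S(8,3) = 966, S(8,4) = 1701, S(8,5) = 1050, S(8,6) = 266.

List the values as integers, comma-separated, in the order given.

1379400, 1323652

i=9: T(9,2)=1+2·127=255 | T(9,3)=127+3·966=3025 | T(9,4)=966+4·1701=7770 | T(9,5)=1701+5·1050=6951 | T(9,6)=1050+6·266=2646
i=10: T(10,3)=255+3·3025=9330 | T(10,4)=3025+4·7770=34105 | T(10,5)=7770+5·6951=42525 | T(10,6)=6951+6·2646=22827
i=11: T(11,4)=9330+4·34105=145750 | T(11,5)=34105+5·42525=246730 | T(11,6)=42525+6·22827=179487
i=12: T(12,5)=145750+5·246730=1379400 | T(12,6)=246730+6·179487=1323652
Read S(12,5) = 1379400, S(12,6) = 1323652.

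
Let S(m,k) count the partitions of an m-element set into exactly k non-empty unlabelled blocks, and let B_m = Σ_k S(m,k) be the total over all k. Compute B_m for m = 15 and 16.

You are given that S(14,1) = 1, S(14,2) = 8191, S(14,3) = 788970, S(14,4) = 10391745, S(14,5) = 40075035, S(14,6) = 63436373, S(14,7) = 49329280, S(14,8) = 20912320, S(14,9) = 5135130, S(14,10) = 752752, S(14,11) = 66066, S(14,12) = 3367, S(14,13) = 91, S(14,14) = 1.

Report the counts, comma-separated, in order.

1382958545, 10480142147

@15  (15,1):1·1+0→1, (15,2):8191·2+1→16383, (15,3):788970·3+8191→2375101, (15,4):10391745·4+788970→42355950, (15,5):40075035·5+10391745→210766920, (15,6):63436373·6+40075035→420693273, (15,7):49329280·7+63436373→408741333, (15,8):20912320·8+49329280→216627840, (15,9):5135130·9+20912320→67128490, (15,10):752752·10+5135130→12662650, (15,11):66066·11+752752→1479478, (15,12):3367·12+66066→106470, (15,13):91·13+3367→4550, (15,14):1·14+91→105, (15,15):0·15+1→1
@16  (16,1):1·1+0→1, (16,2):16383·2+1→32767, (16,3):2375101·3+16383→7141686, (16,4):42355950·4+2375101→171798901, (16,5):210766920·5+42355950→1096190550, (16,6):420693273·6+210766920→2734926558, (16,7):408741333·7+420693273→3281882604, (16,8):216627840·8+408741333→2141764053, (16,9):67128490·9+216627840→820784250, (16,10):12662650·10+67128490→193754990, (16,11):1479478·11+12662650→28936908, (16,12):106470·12+1479478→2757118, (16,13):4550·13+106470→165620, (16,14):105·14+4550→6020, (16,15):1·15+105→120, (16,16):0·16+1→1
B_15 = ΣS(15,k) = 1+16383+2375101+42355950+210766920+420693273+408741333+216627840+67128490+12662650+1479478+106470+4550+105+1 = 1382958545
B_16 = ΣS(16,k) = 1+32767+7141686+171798901+1096190550+2734926558+3281882604+2141764053+820784250+193754990+28936908+2757118+165620+6020+120+1 = 10480142147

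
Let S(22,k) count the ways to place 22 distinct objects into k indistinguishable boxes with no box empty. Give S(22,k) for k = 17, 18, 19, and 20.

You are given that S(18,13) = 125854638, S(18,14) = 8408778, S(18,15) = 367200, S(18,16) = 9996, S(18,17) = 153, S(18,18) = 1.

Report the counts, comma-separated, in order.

r19: T_19,14=14×8408778+125854638=243577530; T_19,15=15×367200+8408778=13916778; T_19,16=16×9996+367200=527136; T_19,17=17×153+9996=12597; T_19,18=18×1+153=171; T_19,19=19×0+1=1
r20: T_20,15=15×13916778+243577530=452329200; T_20,16=16×527136+13916778=22350954; T_20,17=17×12597+527136=741285; T_20,18=18×171+12597=15675; T_20,19=19×1+171=190; T_20,20=20×0+1=1
r21: T_21,16=16×22350954+452329200=809944464; T_21,17=17×741285+22350954=34952799; T_21,18=18×15675+741285=1023435; T_21,19=19×190+15675=19285; T_21,20=20×1+190=210
r22: T_22,17=17×34952799+809944464=1404142047; T_22,18=18×1023435+34952799=53374629; T_22,19=19×19285+1023435=1389850; T_22,20=20×210+19285=23485
Read S(22,17) = 1404142047, S(22,18) = 53374629, S(22,19) = 1389850, S(22,20) = 23485.

1404142047, 53374629, 1389850, 23485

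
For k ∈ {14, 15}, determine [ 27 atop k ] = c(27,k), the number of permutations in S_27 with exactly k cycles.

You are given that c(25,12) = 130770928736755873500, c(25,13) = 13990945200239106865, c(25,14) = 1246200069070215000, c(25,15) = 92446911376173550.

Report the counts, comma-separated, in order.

1654339178844590073615, 137637641117332879365

r26: T_26,13=25×13990945200239106865+130770928736755873500=480544558742733545125; T_26,14=25×1246200069070215000+13990945200239106865=45145946926994481865; T_26,15=25×92446911376173550+1246200069070215000=3557372853474553750
r27: T_27,14=26×45145946926994481865+480544558742733545125=1654339178844590073615; T_27,15=26×3557372853474553750+45145946926994481865=137637641117332879365
Read c(27,14) = 1654339178844590073615, c(27,15) = 137637641117332879365.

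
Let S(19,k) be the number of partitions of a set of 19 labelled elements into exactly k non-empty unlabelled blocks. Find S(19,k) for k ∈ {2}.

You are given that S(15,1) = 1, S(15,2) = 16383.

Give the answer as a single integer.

r16: T_16,1=1×1+0=1; T_16,2=2×16383+1=32767
r17: T_17,1=1×1+0=1; T_17,2=2×32767+1=65535
r18: T_18,1=1×1+0=1; T_18,2=2×65535+1=131071
r19: T_19,2=2×131071+1=262143
Read S(19,2) = 262143.

262143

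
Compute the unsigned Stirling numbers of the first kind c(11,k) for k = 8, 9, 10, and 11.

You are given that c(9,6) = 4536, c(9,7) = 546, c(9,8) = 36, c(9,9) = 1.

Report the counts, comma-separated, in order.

18150, 1320, 55, 1

[10] T[10,7]:9*546+4536=9450 · T[10,8]:9*36+546=870 · T[10,9]:9*1+36=45 · T[10,10]:9*0+1=1
[11] T[11,8]:10*870+9450=18150 · T[11,9]:10*45+870=1320 · T[11,10]:10*1+45=55 · T[11,11]:10*0+1=1
Read c(11,8) = 18150, c(11,9) = 1320, c(11,10) = 55, c(11,11) = 1.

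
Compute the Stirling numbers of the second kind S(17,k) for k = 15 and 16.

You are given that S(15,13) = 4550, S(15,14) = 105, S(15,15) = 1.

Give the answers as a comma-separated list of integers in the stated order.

7820, 136

@16  (16,14):105·14+4550→6020, (16,15):1·15+105→120, (16,16):0·16+1→1
@17  (17,15):120·15+6020→7820, (17,16):1·16+120→136
Read S(17,15) = 7820, S(17,16) = 136.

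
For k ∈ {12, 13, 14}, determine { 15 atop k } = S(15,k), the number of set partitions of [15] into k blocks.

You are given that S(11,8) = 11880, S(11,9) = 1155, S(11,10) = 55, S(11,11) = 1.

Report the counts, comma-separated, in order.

106470, 4550, 105

row 12: T[12][9]=9·1155+11880=22275  T[12][10]=10·55+1155=1705  T[12][11]=11·1+55=66  T[12][12]=12·0+1=1
row 13: T[13][10]=10·1705+22275=39325  T[13][11]=11·66+1705=2431  T[13][12]=12·1+66=78  T[13][13]=13·0+1=1
row 14: T[14][11]=11·2431+39325=66066  T[14][12]=12·78+2431=3367  T[14][13]=13·1+78=91  T[14][14]=14·0+1=1
row 15: T[15][12]=12·3367+66066=106470  T[15][13]=13·91+3367=4550  T[15][14]=14·1+91=105
Read S(15,12) = 106470, S(15,13) = 4550, S(15,14) = 105.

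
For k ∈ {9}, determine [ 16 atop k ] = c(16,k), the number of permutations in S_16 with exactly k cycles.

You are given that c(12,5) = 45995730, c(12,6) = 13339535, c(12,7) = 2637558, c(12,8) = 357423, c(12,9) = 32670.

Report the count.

8207628000

@13  (13,6):13339535·12+45995730→206070150, (13,7):2637558·12+13339535→44990231, (13,8):357423·12+2637558→6926634, (13,9):32670·12+357423→749463
@14  (14,7):44990231·13+206070150→790943153, (14,8):6926634·13+44990231→135036473, (14,9):749463·13+6926634→16669653
@15  (15,8):135036473·14+790943153→2681453775, (15,9):16669653·14+135036473→368411615
@16  (16,9):368411615·15+2681453775→8207628000
Read c(16,9) = 8207628000.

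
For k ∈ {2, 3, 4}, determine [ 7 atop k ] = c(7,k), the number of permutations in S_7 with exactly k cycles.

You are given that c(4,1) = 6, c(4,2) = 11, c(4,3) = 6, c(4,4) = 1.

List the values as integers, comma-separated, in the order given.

1764, 1624, 735

@5  (5,1):6·4+0→24, (5,2):11·4+6→50, (5,3):6·4+11→35, (5,4):1·4+6→10
@6  (6,1):24·5+0→120, (6,2):50·5+24→274, (6,3):35·5+50→225, (6,4):10·5+35→85
@7  (7,2):274·6+120→1764, (7,3):225·6+274→1624, (7,4):85·6+225→735
Read c(7,2) = 1764, c(7,3) = 1624, c(7,4) = 735.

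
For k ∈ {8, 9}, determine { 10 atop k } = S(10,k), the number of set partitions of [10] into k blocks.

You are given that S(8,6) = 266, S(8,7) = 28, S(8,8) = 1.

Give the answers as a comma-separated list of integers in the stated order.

@9  (9,7):28·7+266→462, (9,8):1·8+28→36, (9,9):0·9+1→1
@10  (10,8):36·8+462→750, (10,9):1·9+36→45
Read S(10,8) = 750, S(10,9) = 45.

750, 45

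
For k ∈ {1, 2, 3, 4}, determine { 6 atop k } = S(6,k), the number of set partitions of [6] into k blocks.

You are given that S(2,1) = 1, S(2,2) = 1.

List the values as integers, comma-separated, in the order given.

1, 31, 90, 65

r3: T_3,1=1×1+0=1; T_3,2=2×1+1=3; T_3,3=3×0+1=1
r4: T_4,1=1×1+0=1; T_4,2=2×3+1=7; T_4,3=3×1+3=6; T_4,4=4×0+1=1
r5: T_5,1=1×1+0=1; T_5,2=2×7+1=15; T_5,3=3×6+7=25; T_5,4=4×1+6=10
r6: T_6,1=1×1+0=1; T_6,2=2×15+1=31; T_6,3=3×25+15=90; T_6,4=4×10+25=65
Read S(6,1) = 1, S(6,2) = 31, S(6,3) = 90, S(6,4) = 65.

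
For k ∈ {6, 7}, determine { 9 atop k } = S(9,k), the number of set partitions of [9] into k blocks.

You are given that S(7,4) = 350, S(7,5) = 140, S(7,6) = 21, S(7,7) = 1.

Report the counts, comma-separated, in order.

2646, 462

i=8: T(8,5)=350+5·140=1050 | T(8,6)=140+6·21=266 | T(8,7)=21+7·1=28
i=9: T(9,6)=1050+6·266=2646 | T(9,7)=266+7·28=462
Read S(9,6) = 2646, S(9,7) = 462.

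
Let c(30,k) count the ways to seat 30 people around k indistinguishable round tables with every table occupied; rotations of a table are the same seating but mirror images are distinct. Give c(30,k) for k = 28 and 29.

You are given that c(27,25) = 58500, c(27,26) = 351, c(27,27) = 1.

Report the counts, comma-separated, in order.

90335, 435

[28] T[28,26]:27*351+58500=67977 · T[28,27]:27*1+351=378 · T[28,28]:27*0+1=1
[29] T[29,27]:28*378+67977=78561 · T[29,28]:28*1+378=406 · T[29,29]:28*0+1=1
[30] T[30,28]:29*406+78561=90335 · T[30,29]:29*1+406=435
Read c(30,28) = 90335, c(30,29) = 435.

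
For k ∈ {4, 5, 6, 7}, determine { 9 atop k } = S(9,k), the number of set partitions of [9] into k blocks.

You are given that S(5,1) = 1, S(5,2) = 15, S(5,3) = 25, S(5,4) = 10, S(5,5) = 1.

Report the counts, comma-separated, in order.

i=6: T(6,1)=0+1·1=1 | T(6,2)=1+2·15=31 | T(6,3)=15+3·25=90 | T(6,4)=25+4·10=65 | T(6,5)=10+5·1=15 | T(6,6)=1+6·0=1
i=7: T(7,2)=1+2·31=63 | T(7,3)=31+3·90=301 | T(7,4)=90+4·65=350 | T(7,5)=65+5·15=140 | T(7,6)=15+6·1=21 | T(7,7)=1+7·0=1
i=8: T(8,3)=63+3·301=966 | T(8,4)=301+4·350=1701 | T(8,5)=350+5·140=1050 | T(8,6)=140+6·21=266 | T(8,7)=21+7·1=28
i=9: T(9,4)=966+4·1701=7770 | T(9,5)=1701+5·1050=6951 | T(9,6)=1050+6·266=2646 | T(9,7)=266+7·28=462
Read S(9,4) = 7770, S(9,5) = 6951, S(9,6) = 2646, S(9,7) = 462.

7770, 6951, 2646, 462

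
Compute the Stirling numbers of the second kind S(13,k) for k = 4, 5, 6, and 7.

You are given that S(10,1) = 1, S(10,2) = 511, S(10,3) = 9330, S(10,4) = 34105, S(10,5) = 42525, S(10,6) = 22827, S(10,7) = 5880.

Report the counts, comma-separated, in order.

2532530, 7508501, 9321312, 5715424

[11] T[11,2]:2*511+1=1023 · T[11,3]:3*9330+511=28501 · T[11,4]:4*34105+9330=145750 · T[11,5]:5*42525+34105=246730 · T[11,6]:6*22827+42525=179487 · T[11,7]:7*5880+22827=63987
[12] T[12,3]:3*28501+1023=86526 · T[12,4]:4*145750+28501=611501 · T[12,5]:5*246730+145750=1379400 · T[12,6]:6*179487+246730=1323652 · T[12,7]:7*63987+179487=627396
[13] T[13,4]:4*611501+86526=2532530 · T[13,5]:5*1379400+611501=7508501 · T[13,6]:6*1323652+1379400=9321312 · T[13,7]:7*627396+1323652=5715424
Read S(13,4) = 2532530, S(13,5) = 7508501, S(13,6) = 9321312, S(13,7) = 5715424.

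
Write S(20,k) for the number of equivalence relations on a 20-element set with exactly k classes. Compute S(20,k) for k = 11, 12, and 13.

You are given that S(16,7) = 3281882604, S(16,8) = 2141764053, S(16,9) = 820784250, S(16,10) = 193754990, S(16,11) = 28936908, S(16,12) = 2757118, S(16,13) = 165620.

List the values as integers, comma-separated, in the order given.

1900842429486, 411016633391, 61068660380

row 17: T[17][8]=8·2141764053+3281882604=20415995028  T[17][9]=9·820784250+2141764053=9528822303  T[17][10]=10·193754990+820784250=2758334150  T[17][11]=11·28936908+193754990=512060978  T[17][12]=12·2757118+28936908=62022324  T[17][13]=13·165620+2757118=4910178
row 18: T[18][9]=9·9528822303+20415995028=106175395755  T[18][10]=10·2758334150+9528822303=37112163803  T[18][11]=11·512060978+2758334150=8391004908  T[18][12]=12·62022324+512060978=1256328866  T[18][13]=13·4910178+62022324=125854638
row 19: T[19][10]=10·37112163803+106175395755=477297033785  T[19][11]=11·8391004908+37112163803=129413217791  T[19][12]=12·1256328866+8391004908=23466951300  T[19][13]=13·125854638+1256328866=2892439160
row 20: T[20][11]=11·129413217791+477297033785=1900842429486  T[20][12]=12·23466951300+129413217791=411016633391  T[20][13]=13·2892439160+23466951300=61068660380
Read S(20,11) = 1900842429486, S(20,12) = 411016633391, S(20,13) = 61068660380.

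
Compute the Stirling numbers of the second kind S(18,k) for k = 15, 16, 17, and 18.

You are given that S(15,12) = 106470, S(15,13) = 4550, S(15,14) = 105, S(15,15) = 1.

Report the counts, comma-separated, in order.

@16  (16,13):4550·13+106470→165620, (16,14):105·14+4550→6020, (16,15):1·15+105→120, (16,16):0·16+1→1
@17  (17,14):6020·14+165620→249900, (17,15):120·15+6020→7820, (17,16):1·16+120→136, (17,17):0·17+1→1
@18  (18,15):7820·15+249900→367200, (18,16):136·16+7820→9996, (18,17):1·17+136→153, (18,18):0·18+1→1
Read S(18,15) = 367200, S(18,16) = 9996, S(18,17) = 153, S(18,18) = 1.

367200, 9996, 153, 1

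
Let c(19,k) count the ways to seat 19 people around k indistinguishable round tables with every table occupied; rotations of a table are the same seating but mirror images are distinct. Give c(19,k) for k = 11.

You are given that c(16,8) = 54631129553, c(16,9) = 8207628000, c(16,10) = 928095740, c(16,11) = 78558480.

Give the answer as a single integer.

@17  (17,9):8207628000·16+54631129553→185953177553, (17,10):928095740·16+8207628000→23057159840, (17,11):78558480·16+928095740→2185031420
@18  (18,10):23057159840·17+185953177553→577924894833, (18,11):2185031420·17+23057159840→60202693980
@19  (19,11):60202693980·18+577924894833→1661573386473
Read c(19,11) = 1661573386473.

1661573386473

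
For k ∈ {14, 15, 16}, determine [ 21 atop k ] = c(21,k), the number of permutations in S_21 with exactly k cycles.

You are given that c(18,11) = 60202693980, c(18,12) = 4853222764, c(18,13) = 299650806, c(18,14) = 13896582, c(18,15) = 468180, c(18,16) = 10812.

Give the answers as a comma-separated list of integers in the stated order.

756111184500, 40171771630, 1672280820

i=19: T(19,12)=60202693980+18·4853222764=147560703732 | T(19,13)=4853222764+18·299650806=10246937272 | T(19,14)=299650806+18·13896582=549789282 | T(19,15)=13896582+18·468180=22323822 | T(19,16)=468180+18·10812=662796
i=20: T(20,13)=147560703732+19·10246937272=342252511900 | T(20,14)=10246937272+19·549789282=20692933630 | T(20,15)=549789282+19·22323822=973941900 | T(20,16)=22323822+19·662796=34916946
i=21: T(21,14)=342252511900+20·20692933630=756111184500 | T(21,15)=20692933630+20·973941900=40171771630 | T(21,16)=973941900+20·34916946=1672280820
Read c(21,14) = 756111184500, c(21,15) = 40171771630, c(21,16) = 1672280820.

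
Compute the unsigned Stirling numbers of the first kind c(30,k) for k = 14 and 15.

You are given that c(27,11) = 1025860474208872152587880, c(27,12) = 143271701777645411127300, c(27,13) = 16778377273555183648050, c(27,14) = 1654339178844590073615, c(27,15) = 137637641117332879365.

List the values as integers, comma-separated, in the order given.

r28: T_28,12=27×143271701777645411127300+1025860474208872152587880=4894196422205298253024980; T_28,13=27×16778377273555183648050+143271701777645411127300=596287888163635369624650; T_28,14=27×1654339178844590073615+16778377273555183648050=61445535102359115635655; T_28,15=27×137637641117332879365+1654339178844590073615=5370555489012577816470
r29: T_29,13=28×596287888163635369624650+4894196422205298253024980=21590257290787088602515180; T_29,14=28×61445535102359115635655+596287888163635369624650=2316762871029690607422990; T_29,15=28×5370555489012577816470+61445535102359115635655=211821088794711294496815
r30: T_30,14=29×2316762871029690607422990+21590257290787088602515180=88776380550648116217781890; T_30,15=29×211821088794711294496815+2316762871029690607422990=8459574446076318147830625
Read c(30,14) = 88776380550648116217781890, c(30,15) = 8459574446076318147830625.

88776380550648116217781890, 8459574446076318147830625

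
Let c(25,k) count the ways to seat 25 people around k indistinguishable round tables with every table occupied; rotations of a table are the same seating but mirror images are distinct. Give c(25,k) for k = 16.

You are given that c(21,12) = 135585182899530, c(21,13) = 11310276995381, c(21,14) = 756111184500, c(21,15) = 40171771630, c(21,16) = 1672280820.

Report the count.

5700586321864500

i=22: T(22,13)=135585182899530+21·11310276995381=373100999802531 | T(22,14)=11310276995381+21·756111184500=27188611869881 | T(22,15)=756111184500+21·40171771630=1599718388730 | T(22,16)=40171771630+21·1672280820=75289668850
i=23: T(23,14)=373100999802531+22·27188611869881=971250460939913 | T(23,15)=27188611869881+22·1599718388730=62382416421941 | T(23,16)=1599718388730+22·75289668850=3256091103430
i=24: T(24,15)=971250460939913+23·62382416421941=2406046038644556 | T(24,16)=62382416421941+23·3256091103430=137272511800831
i=25: T(25,16)=2406046038644556+24·137272511800831=5700586321864500
Read c(25,16) = 5700586321864500.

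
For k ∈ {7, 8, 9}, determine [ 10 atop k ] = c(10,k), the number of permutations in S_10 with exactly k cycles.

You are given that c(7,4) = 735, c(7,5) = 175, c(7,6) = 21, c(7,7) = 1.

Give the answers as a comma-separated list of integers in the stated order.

row 8: T[8][5]=7·175+735=1960  T[8][6]=7·21+175=322  T[8][7]=7·1+21=28  T[8][8]=7·0+1=1
row 9: T[9][6]=8·322+1960=4536  T[9][7]=8·28+322=546  T[9][8]=8·1+28=36  T[9][9]=8·0+1=1
row 10: T[10][7]=9·546+4536=9450  T[10][8]=9·36+546=870  T[10][9]=9·1+36=45
Read c(10,7) = 9450, c(10,8) = 870, c(10,9) = 45.

9450, 870, 45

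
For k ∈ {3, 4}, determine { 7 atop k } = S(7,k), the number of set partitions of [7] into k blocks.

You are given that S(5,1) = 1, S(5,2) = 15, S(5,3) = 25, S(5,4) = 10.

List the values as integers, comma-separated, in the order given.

[6] T[6,2]:2*15+1=31 · T[6,3]:3*25+15=90 · T[6,4]:4*10+25=65
[7] T[7,3]:3*90+31=301 · T[7,4]:4*65+90=350
Read S(7,3) = 301, S(7,4) = 350.

301, 350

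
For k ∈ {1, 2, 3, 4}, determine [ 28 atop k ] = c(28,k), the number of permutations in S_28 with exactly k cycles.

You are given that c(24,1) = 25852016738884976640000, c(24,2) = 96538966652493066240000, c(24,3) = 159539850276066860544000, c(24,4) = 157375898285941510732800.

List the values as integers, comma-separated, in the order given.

10888869450418352160768000000, 42373564558110787183902720000, 73689668464006010184007680000, 77226989703299075087834112000

r25: T_25,1=24×25852016738884976640000+0=620448401733239439360000; T_25,2=24×96538966652493066240000+25852016738884976640000=2342787216398718566400000; T_25,3=24×159539850276066860544000+96538966652493066240000=3925495373278097719296000; T_25,4=24×157375898285941510732800+159539850276066860544000=3936561409138663118131200
r26: T_26,1=25×620448401733239439360000+0=15511210043330985984000000; T_26,2=25×2342787216398718566400000+620448401733239439360000=59190128811701203599360000; T_26,3=25×3925495373278097719296000+2342787216398718566400000=100480171548351161548800000; T_26,4=25×3936561409138663118131200+3925495373278097719296000=102339530601744675672576000
r27: T_27,1=26×15511210043330985984000000+0=403291461126605635584000000; T_27,2=26×59190128811701203599360000+15511210043330985984000000=1554454559147562279567360000; T_27,3=26×100480171548351161548800000+59190128811701203599360000=2671674589068831403868160000; T_27,4=26×102339530601744675672576000+100480171548351161548800000=2761307967193712729035776000
r28: T_28,1=27×403291461126605635584000000+0=10888869450418352160768000000; T_28,2=27×1554454559147562279567360000+403291461126605635584000000=42373564558110787183902720000; T_28,3=27×2671674589068831403868160000+1554454559147562279567360000=73689668464006010184007680000; T_28,4=27×2761307967193712729035776000+2671674589068831403868160000=77226989703299075087834112000
Read c(28,1) = 10888869450418352160768000000, c(28,2) = 42373564558110787183902720000, c(28,3) = 73689668464006010184007680000, c(28,4) = 77226989703299075087834112000.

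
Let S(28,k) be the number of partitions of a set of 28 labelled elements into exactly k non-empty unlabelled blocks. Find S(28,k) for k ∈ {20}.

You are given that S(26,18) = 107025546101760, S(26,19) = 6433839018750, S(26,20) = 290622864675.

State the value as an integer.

474194413703010

[27] T[27,19]:19*6433839018750+107025546101760=229268487458010 · T[27,20]:20*290622864675+6433839018750=12246296312250
[28] T[28,20]:20*12246296312250+229268487458010=474194413703010
Read S(28,20) = 474194413703010.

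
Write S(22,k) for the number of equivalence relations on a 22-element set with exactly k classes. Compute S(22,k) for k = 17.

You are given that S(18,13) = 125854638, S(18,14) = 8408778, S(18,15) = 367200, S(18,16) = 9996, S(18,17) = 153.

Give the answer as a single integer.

row 19: T[19][14]=14·8408778+125854638=243577530  T[19][15]=15·367200+8408778=13916778  T[19][16]=16·9996+367200=527136  T[19][17]=17·153+9996=12597
row 20: T[20][15]=15·13916778+243577530=452329200  T[20][16]=16·527136+13916778=22350954  T[20][17]=17·12597+527136=741285
row 21: T[21][16]=16·22350954+452329200=809944464  T[21][17]=17·741285+22350954=34952799
row 22: T[22][17]=17·34952799+809944464=1404142047
Read S(22,17) = 1404142047.

1404142047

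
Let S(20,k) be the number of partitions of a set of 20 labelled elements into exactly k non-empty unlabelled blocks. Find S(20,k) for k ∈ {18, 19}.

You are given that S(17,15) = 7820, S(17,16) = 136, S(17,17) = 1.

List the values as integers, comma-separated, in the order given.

@18  (18,16):136·16+7820→9996, (18,17):1·17+136→153, (18,18):0·18+1→1
@19  (19,17):153·17+9996→12597, (19,18):1·18+153→171, (19,19):0·19+1→1
@20  (20,18):171·18+12597→15675, (20,19):1·19+171→190
Read S(20,18) = 15675, S(20,19) = 190.

15675, 190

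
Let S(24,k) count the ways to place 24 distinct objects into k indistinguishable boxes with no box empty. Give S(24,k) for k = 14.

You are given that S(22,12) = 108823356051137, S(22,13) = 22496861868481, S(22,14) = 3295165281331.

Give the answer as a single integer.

1362091021641000

row 23: T[23][13]=13·22496861868481+108823356051137=401282560341390  T[23][14]=14·3295165281331+22496861868481=68629175807115
row 24: T[24][14]=14·68629175807115+401282560341390=1362091021641000
Read S(24,14) = 1362091021641000.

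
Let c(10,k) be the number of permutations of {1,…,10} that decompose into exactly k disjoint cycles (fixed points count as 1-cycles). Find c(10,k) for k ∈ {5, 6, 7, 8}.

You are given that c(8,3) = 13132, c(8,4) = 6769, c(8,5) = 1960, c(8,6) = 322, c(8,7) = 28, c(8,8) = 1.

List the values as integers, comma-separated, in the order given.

269325, 63273, 9450, 870

i=9: T(9,4)=13132+8·6769=67284 | T(9,5)=6769+8·1960=22449 | T(9,6)=1960+8·322=4536 | T(9,7)=322+8·28=546 | T(9,8)=28+8·1=36
i=10: T(10,5)=67284+9·22449=269325 | T(10,6)=22449+9·4536=63273 | T(10,7)=4536+9·546=9450 | T(10,8)=546+9·36=870
Read c(10,5) = 269325, c(10,6) = 63273, c(10,7) = 9450, c(10,8) = 870.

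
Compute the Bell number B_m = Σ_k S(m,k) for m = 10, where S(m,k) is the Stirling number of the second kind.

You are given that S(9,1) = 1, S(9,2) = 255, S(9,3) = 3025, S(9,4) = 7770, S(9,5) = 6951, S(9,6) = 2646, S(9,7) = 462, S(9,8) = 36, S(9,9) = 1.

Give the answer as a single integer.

115975

row 10: T[10][1]=1·1+0=1  T[10][2]=2·255+1=511  T[10][3]=3·3025+255=9330  T[10][4]=4·7770+3025=34105  T[10][5]=5·6951+7770=42525  T[10][6]=6·2646+6951=22827  T[10][7]=7·462+2646=5880  T[10][8]=8·36+462=750  T[10][9]=9·1+36=45  T[10][10]=10·0+1=1
B_10 = ΣS(10,k) = 1+511+9330+34105+42525+22827+5880+750+45+1 = 115975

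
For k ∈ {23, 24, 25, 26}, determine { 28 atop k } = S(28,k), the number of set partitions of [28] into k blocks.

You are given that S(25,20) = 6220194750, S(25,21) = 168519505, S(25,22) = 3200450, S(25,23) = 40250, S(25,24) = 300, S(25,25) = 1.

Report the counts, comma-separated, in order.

[26] T[26,21]:21*168519505+6220194750=9759104355 · T[26,22]:22*3200450+168519505=238929405 · T[26,23]:23*40250+3200450=4126200 · T[26,24]:24*300+40250=47450 · T[26,25]:25*1+300=325 · T[26,26]:26*0+1=1
[27] T[27,22]:22*238929405+9759104355=15015551265 · T[27,23]:23*4126200+238929405=333832005 · T[27,24]:24*47450+4126200=5265000 · T[27,25]:25*325+47450=55575 · T[27,26]:26*1+325=351
[28] T[28,23]:23*333832005+15015551265=22693687380 · T[28,24]:24*5265000+333832005=460192005 · T[28,25]:25*55575+5265000=6654375 · T[28,26]:26*351+55575=64701
Read S(28,23) = 22693687380, S(28,24) = 460192005, S(28,25) = 6654375, S(28,26) = 64701.

22693687380, 460192005, 6654375, 64701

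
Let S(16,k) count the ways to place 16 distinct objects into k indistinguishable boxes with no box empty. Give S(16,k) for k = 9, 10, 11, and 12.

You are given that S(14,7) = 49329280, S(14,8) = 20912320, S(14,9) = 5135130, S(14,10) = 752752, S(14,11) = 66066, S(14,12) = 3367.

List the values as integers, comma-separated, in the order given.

[15] T[15,8]:8*20912320+49329280=216627840 · T[15,9]:9*5135130+20912320=67128490 · T[15,10]:10*752752+5135130=12662650 · T[15,11]:11*66066+752752=1479478 · T[15,12]:12*3367+66066=106470
[16] T[16,9]:9*67128490+216627840=820784250 · T[16,10]:10*12662650+67128490=193754990 · T[16,11]:11*1479478+12662650=28936908 · T[16,12]:12*106470+1479478=2757118
Read S(16,9) = 820784250, S(16,10) = 193754990, S(16,11) = 28936908, S(16,12) = 2757118.

820784250, 193754990, 28936908, 2757118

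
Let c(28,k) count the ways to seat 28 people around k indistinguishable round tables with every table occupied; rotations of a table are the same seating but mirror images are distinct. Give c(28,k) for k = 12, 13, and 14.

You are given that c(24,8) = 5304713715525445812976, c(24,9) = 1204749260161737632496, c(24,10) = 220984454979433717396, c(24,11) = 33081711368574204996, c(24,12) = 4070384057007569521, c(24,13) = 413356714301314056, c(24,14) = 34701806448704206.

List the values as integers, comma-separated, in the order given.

row 25: T[25][9]=24·1204749260161737632496+5304713715525445812976=34218695959407148992880  T[25][10]=24·220984454979433717396+1204749260161737632496=6508376179668146850000  T[25][11]=24·33081711368574204996+220984454979433717396=1014945527825214637300  T[25][12]=24·4070384057007569521+33081711368574204996=130770928736755873500  T[25][13]=24·413356714301314056+4070384057007569521=13990945200239106865  T[25][14]=24·34701806448704206+413356714301314056=1246200069070215000
row 26: T[26][10]=25·6508376179668146850000+34218695959407148992880=196928100451110820242880  T[26][11]=25·1014945527825214637300+6508376179668146850000=31882014375298512782500  T[26][12]=25·130770928736755873500+1014945527825214637300=4284218746244111474800  T[26][13]=25·13990945200239106865+130770928736755873500=480544558742733545125  T[26][14]=25·1246200069070215000+13990945200239106865=45145946926994481865
row 27: T[27][11]=26·31882014375298512782500+196928100451110820242880=1025860474208872152587880  T[27][12]=26·4284218746244111474800+31882014375298512782500=143271701777645411127300  T[27][13]=26·480544558742733545125+4284218746244111474800=16778377273555183648050  T[27][14]=26·45145946926994481865+480544558742733545125=1654339178844590073615
row 28: T[28][12]=27·143271701777645411127300+1025860474208872152587880=4894196422205298253024980  T[28][13]=27·16778377273555183648050+143271701777645411127300=596287888163635369624650  T[28][14]=27·1654339178844590073615+16778377273555183648050=61445535102359115635655
Read c(28,12) = 4894196422205298253024980, c(28,13) = 596287888163635369624650, c(28,14) = 61445535102359115635655.

4894196422205298253024980, 596287888163635369624650, 61445535102359115635655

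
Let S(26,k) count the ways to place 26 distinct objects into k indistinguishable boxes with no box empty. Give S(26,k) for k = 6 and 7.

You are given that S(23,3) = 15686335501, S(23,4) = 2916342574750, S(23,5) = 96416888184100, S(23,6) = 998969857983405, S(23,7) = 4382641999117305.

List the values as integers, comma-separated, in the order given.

224595186974125331, 1631853797991016600

@24  (24,4):2916342574750·4+15686335501→11681056634501, (24,5):96416888184100·5+2916342574750→485000783495250, (24,6):998969857983405·6+96416888184100→6090236036084530, (24,7):4382641999117305·7+998969857983405→31677463851804540
@25  (25,5):485000783495250·5+11681056634501→2436684974110751, (25,6):6090236036084530·6+485000783495250→37026417000002430, (25,7):31677463851804540·7+6090236036084530→227832482998716310
@26  (26,6):37026417000002430·6+2436684974110751→224595186974125331, (26,7):227832482998716310·7+37026417000002430→1631853797991016600
Read S(26,6) = 224595186974125331, S(26,7) = 1631853797991016600.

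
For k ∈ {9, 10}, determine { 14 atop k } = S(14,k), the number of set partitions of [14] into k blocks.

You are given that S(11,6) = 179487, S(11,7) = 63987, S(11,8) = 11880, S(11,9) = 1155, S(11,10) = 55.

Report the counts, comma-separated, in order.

r12: T_12,7=7×63987+179487=627396; T_12,8=8×11880+63987=159027; T_12,9=9×1155+11880=22275; T_12,10=10×55+1155=1705
r13: T_13,8=8×159027+627396=1899612; T_13,9=9×22275+159027=359502; T_13,10=10×1705+22275=39325
r14: T_14,9=9×359502+1899612=5135130; T_14,10=10×39325+359502=752752
Read S(14,9) = 5135130, S(14,10) = 752752.

5135130, 752752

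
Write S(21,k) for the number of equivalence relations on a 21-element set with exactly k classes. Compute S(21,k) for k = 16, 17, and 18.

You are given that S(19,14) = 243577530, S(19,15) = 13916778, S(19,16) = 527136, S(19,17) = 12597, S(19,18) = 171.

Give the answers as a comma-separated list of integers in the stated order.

i=20: T(20,15)=243577530+15·13916778=452329200 | T(20,16)=13916778+16·527136=22350954 | T(20,17)=527136+17·12597=741285 | T(20,18)=12597+18·171=15675
i=21: T(21,16)=452329200+16·22350954=809944464 | T(21,17)=22350954+17·741285=34952799 | T(21,18)=741285+18·15675=1023435
Read S(21,16) = 809944464, S(21,17) = 34952799, S(21,18) = 1023435.

809944464, 34952799, 1023435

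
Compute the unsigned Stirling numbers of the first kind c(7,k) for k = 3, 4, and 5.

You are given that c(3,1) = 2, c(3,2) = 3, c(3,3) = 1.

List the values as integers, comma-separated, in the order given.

[4] T[4,1]:3*2+0=6 · T[4,2]:3*3+2=11 · T[4,3]:3*1+3=6 · T[4,4]:3*0+1=1
[5] T[5,1]:4*6+0=24 · T[5,2]:4*11+6=50 · T[5,3]:4*6+11=35 · T[5,4]:4*1+6=10 · T[5,5]:4*0+1=1
[6] T[6,2]:5*50+24=274 · T[6,3]:5*35+50=225 · T[6,4]:5*10+35=85 · T[6,5]:5*1+10=15
[7] T[7,3]:6*225+274=1624 · T[7,4]:6*85+225=735 · T[7,5]:6*15+85=175
Read c(7,3) = 1624, c(7,4) = 735, c(7,5) = 175.

1624, 735, 175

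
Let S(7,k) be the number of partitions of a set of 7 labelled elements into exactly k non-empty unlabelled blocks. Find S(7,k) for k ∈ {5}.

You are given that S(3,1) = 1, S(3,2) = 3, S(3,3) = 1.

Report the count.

140

row 4: T[4][2]=2·3+1=7  T[4][3]=3·1+3=6  T[4][4]=4·0+1=1
row 5: T[5][3]=3·6+7=25  T[5][4]=4·1+6=10  T[5][5]=5·0+1=1
row 6: T[6][4]=4·10+25=65  T[6][5]=5·1+10=15
row 7: T[7][5]=5·15+65=140
Read S(7,5) = 140.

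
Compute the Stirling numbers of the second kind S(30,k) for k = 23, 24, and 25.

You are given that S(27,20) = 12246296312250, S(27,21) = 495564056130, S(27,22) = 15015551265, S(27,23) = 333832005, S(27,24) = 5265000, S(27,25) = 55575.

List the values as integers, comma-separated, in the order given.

i=28: T(28,21)=12246296312250+21·495564056130=22653141490980 | T(28,22)=495564056130+22·15015551265=825906183960 | T(28,23)=15015551265+23·333832005=22693687380 | T(28,24)=333832005+24·5265000=460192005 | T(28,25)=5265000+25·55575=6654375
i=29: T(29,22)=22653141490980+22·825906183960=40823077538100 | T(29,23)=825906183960+23·22693687380=1347860993700 | T(29,24)=22693687380+24·460192005=33738295500 | T(29,25)=460192005+25·6654375=626551380
i=30: T(30,23)=40823077538100+23·1347860993700=71823880393200 | T(30,24)=1347860993700+24·33738295500=2157580085700 | T(30,25)=33738295500+25·626551380=49402080000
Read S(30,23) = 71823880393200, S(30,24) = 2157580085700, S(30,25) = 49402080000.

71823880393200, 2157580085700, 49402080000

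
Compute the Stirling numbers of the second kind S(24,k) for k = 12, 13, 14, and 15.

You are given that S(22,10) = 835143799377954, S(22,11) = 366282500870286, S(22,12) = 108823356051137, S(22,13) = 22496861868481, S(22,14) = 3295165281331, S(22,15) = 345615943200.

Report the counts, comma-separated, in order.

24930204590758260, 6888836057922000, 1362091021641000, 195820242247080

row 23: T[23][11]=11·366282500870286+835143799377954=4864251308951100  T[23][12]=12·108823356051137+366282500870286=1672162773483930  T[23][13]=13·22496861868481+108823356051137=401282560341390  T[23][14]=14·3295165281331+22496861868481=68629175807115  T[23][15]=15·345615943200+3295165281331=8479404429331
row 24: T[24][12]=12·1672162773483930+4864251308951100=24930204590758260  T[24][13]=13·401282560341390+1672162773483930=6888836057922000  T[24][14]=14·68629175807115+401282560341390=1362091021641000  T[24][15]=15·8479404429331+68629175807115=195820242247080
Read S(24,12) = 24930204590758260, S(24,13) = 6888836057922000, S(24,14) = 1362091021641000, S(24,15) = 195820242247080.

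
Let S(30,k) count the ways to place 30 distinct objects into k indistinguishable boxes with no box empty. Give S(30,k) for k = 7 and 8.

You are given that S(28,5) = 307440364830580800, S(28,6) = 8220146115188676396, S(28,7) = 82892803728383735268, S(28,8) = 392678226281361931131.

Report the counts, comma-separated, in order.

4168916722553086402080, 26383018684048108297800

[29] T[29,6]:6*8220146115188676396+307440364830580800=49628317055962639176 · T[29,7]:7*82892803728383735268+8220146115188676396=588469772213874823272 · T[29,8]:8*392678226281361931131+82892803728383735268=3224318613979279184316
[30] T[30,7]:7*588469772213874823272+49628317055962639176=4168916722553086402080 · T[30,8]:8*3224318613979279184316+588469772213874823272=26383018684048108297800
Read S(30,7) = 4168916722553086402080, S(30,8) = 26383018684048108297800.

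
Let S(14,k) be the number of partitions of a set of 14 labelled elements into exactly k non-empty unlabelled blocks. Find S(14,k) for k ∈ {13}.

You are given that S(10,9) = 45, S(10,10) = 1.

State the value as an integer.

91

[11] T[11,10]:10*1+45=55 · T[11,11]:11*0+1=1
[12] T[12,11]:11*1+55=66 · T[12,12]:12*0+1=1
[13] T[13,12]:12*1+66=78 · T[13,13]:13*0+1=1
[14] T[14,13]:13*1+78=91
Read S(14,13) = 91.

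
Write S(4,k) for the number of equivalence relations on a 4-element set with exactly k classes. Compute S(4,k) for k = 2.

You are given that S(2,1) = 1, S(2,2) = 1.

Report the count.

@3  (3,1):1·1+0→1, (3,2):1·2+1→3
@4  (4,2):3·2+1→7
Read S(4,2) = 7.

7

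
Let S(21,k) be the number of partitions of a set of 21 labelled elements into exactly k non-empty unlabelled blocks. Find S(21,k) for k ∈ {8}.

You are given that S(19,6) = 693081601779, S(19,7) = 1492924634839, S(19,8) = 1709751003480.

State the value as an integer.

132511015347084

[20] T[20,7]:7*1492924634839+693081601779=11143554045652 · T[20,8]:8*1709751003480+1492924634839=15170932662679
[21] T[21,8]:8*15170932662679+11143554045652=132511015347084
Read S(21,8) = 132511015347084.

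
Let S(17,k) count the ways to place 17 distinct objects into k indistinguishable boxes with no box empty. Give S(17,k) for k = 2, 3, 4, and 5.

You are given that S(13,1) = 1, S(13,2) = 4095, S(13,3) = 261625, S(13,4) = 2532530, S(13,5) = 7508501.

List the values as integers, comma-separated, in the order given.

@14  (14,1):1·1+0→1, (14,2):4095·2+1→8191, (14,3):261625·3+4095→788970, (14,4):2532530·4+261625→10391745, (14,5):7508501·5+2532530→40075035
@15  (15,1):1·1+0→1, (15,2):8191·2+1→16383, (15,3):788970·3+8191→2375101, (15,4):10391745·4+788970→42355950, (15,5):40075035·5+10391745→210766920
@16  (16,1):1·1+0→1, (16,2):16383·2+1→32767, (16,3):2375101·3+16383→7141686, (16,4):42355950·4+2375101→171798901, (16,5):210766920·5+42355950→1096190550
@17  (17,2):32767·2+1→65535, (17,3):7141686·3+32767→21457825, (17,4):171798901·4+7141686→694337290, (17,5):1096190550·5+171798901→5652751651
Read S(17,2) = 65535, S(17,3) = 21457825, S(17,4) = 694337290, S(17,5) = 5652751651.

65535, 21457825, 694337290, 5652751651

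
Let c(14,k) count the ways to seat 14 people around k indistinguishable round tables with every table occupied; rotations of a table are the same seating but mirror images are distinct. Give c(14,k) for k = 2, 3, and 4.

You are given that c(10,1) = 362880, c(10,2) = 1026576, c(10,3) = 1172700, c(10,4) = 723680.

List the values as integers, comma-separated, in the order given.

r11: T_11,1=10×362880+0=3628800; T_11,2=10×1026576+362880=10628640; T_11,3=10×1172700+1026576=12753576; T_11,4=10×723680+1172700=8409500
r12: T_12,1=11×3628800+0=39916800; T_12,2=11×10628640+3628800=120543840; T_12,3=11×12753576+10628640=150917976; T_12,4=11×8409500+12753576=105258076
r13: T_13,1=12×39916800+0=479001600; T_13,2=12×120543840+39916800=1486442880; T_13,3=12×150917976+120543840=1931559552; T_13,4=12×105258076+150917976=1414014888
r14: T_14,2=13×1486442880+479001600=19802759040; T_14,3=13×1931559552+1486442880=26596717056; T_14,4=13×1414014888+1931559552=20313753096
Read c(14,2) = 19802759040, c(14,3) = 26596717056, c(14,4) = 20313753096.

19802759040, 26596717056, 20313753096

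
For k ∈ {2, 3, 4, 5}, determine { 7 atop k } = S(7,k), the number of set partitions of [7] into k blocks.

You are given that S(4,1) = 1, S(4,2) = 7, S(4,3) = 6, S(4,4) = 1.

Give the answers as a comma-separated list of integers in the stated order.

[5] T[5,1]:1*1+0=1 · T[5,2]:2*7+1=15 · T[5,3]:3*6+7=25 · T[5,4]:4*1+6=10 · T[5,5]:5*0+1=1
[6] T[6,1]:1*1+0=1 · T[6,2]:2*15+1=31 · T[6,3]:3*25+15=90 · T[6,4]:4*10+25=65 · T[6,5]:5*1+10=15
[7] T[7,2]:2*31+1=63 · T[7,3]:3*90+31=301 · T[7,4]:4*65+90=350 · T[7,5]:5*15+65=140
Read S(7,2) = 63, S(7,3) = 301, S(7,4) = 350, S(7,5) = 140.

63, 301, 350, 140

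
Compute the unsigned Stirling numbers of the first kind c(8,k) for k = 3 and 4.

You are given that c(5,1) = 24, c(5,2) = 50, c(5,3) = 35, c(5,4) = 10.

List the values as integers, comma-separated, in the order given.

i=6: T(6,1)=0+5·24=120 | T(6,2)=24+5·50=274 | T(6,3)=50+5·35=225 | T(6,4)=35+5·10=85
i=7: T(7,2)=120+6·274=1764 | T(7,3)=274+6·225=1624 | T(7,4)=225+6·85=735
i=8: T(8,3)=1764+7·1624=13132 | T(8,4)=1624+7·735=6769
Read c(8,3) = 13132, c(8,4) = 6769.

13132, 6769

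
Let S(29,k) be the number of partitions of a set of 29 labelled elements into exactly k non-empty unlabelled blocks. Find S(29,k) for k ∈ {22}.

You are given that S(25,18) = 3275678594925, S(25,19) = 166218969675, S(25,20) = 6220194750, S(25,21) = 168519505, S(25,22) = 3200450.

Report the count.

[26] T[26,19]:19*166218969675+3275678594925=6433839018750 · T[26,20]:20*6220194750+166218969675=290622864675 · T[26,21]:21*168519505+6220194750=9759104355 · T[26,22]:22*3200450+168519505=238929405
[27] T[27,20]:20*290622864675+6433839018750=12246296312250 · T[27,21]:21*9759104355+290622864675=495564056130 · T[27,22]:22*238929405+9759104355=15015551265
[28] T[28,21]:21*495564056130+12246296312250=22653141490980 · T[28,22]:22*15015551265+495564056130=825906183960
[29] T[29,22]:22*825906183960+22653141490980=40823077538100
Read S(29,22) = 40823077538100.

40823077538100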